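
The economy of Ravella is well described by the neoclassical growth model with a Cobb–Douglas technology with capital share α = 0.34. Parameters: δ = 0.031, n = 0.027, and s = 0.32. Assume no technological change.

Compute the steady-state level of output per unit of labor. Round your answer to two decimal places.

Steady state requires s·f(k) = (n + δ)·k, i.e. s·k^α = (n + δ)·k.
Rearranging, k^(1−α) = s / (n + δ).
k^0.66 = 0.32 / (0.027 + 0.031) = 0.32 / 0.058 = 5.5172
k* = 5.5172^(1/0.66) ≈ 13.2989
y* = (k*)^α = 13.2989^0.34 ≈ 2.4104

y* = 2.41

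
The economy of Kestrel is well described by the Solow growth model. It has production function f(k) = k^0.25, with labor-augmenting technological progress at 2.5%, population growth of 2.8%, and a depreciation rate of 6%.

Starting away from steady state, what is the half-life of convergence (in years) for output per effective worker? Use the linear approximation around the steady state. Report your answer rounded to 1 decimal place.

half-life ≈ 8.2 years

Near the steady state the convergence rate is λ = (1 − α)(n + g + δ).
λ = (1 − 0.25) × 0.113 = 0.75 × 0.113 = 0.08475
Half-life = ln 2 / λ = 0.6931 / 0.08475 ≈ 8.18 years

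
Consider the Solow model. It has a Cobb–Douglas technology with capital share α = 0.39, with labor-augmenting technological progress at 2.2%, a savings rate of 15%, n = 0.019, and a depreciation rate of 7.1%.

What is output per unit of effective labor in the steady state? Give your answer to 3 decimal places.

y* ≈ 1.205

Steady state requires s·f(k) = (n + g + δ)·k, i.e. s·k^α = (n + g + δ)·k.
Dividing both sides by k: k^(1−α) = s / (n + g + δ).
k^0.61 = 0.15 / (0.019 + 0.022 + 0.071) = 0.15 / 0.112 = 1.3393
k* = 1.3393^(1/0.61) ≈ 1.6143
y* = (k*)^α = 1.6143^0.39 ≈ 1.2054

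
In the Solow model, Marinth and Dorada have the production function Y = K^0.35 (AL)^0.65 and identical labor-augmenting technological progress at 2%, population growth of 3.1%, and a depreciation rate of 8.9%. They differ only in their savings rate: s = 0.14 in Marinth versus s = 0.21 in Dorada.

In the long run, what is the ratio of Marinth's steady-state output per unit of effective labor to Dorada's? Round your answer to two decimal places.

y*_M / y*_D ≈ 0.80

Steady-state y* = [s/(n + g + δ)]^(α/(1−α)), so the ratio is [ (s_M/(n + g + δ)_M) / (s_D/(n + g + δ)_D) ]^0.5385.
s_M/(n + g + δ)_M = 0.14/0.140 = 1.0000; s_D/(n + g + δ)_D = 0.21/0.140 = 1.5000.
Ratio = (1.0000/1.5000)^0.5385 = 0.6667^0.5385 ≈ 0.8039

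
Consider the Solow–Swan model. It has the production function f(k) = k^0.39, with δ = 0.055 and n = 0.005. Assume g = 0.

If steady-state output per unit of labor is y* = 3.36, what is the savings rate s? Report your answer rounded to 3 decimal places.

At the steady state, Δk = 0, so s·k^α = (n + δ)·k.
Since y* = [s/(n + δ)]^(α/(1−α)), we have s/(n + δ) = (y*)^((1−α)/α) = 3.36^1.5641 = 6.6565.
Therefore s = 6.6565 × (n + δ) = 6.6565 × 0.060 = 0.3994.

s ≈ 0.399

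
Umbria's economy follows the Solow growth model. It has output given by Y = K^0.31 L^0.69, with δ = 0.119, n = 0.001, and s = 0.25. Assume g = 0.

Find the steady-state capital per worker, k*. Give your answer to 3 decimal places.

k* ≈ 2.897

At the steady state, Δk = 0, so s·k^α = (n + δ)·k.
Dividing both sides by k: k^(1−α) = s / (n + δ).
k^0.69 = 0.25 / (0.001 + 0.119) = 0.25 / 0.120 = 2.0833
k* = 2.0833^(1/0.69) ≈ 2.8971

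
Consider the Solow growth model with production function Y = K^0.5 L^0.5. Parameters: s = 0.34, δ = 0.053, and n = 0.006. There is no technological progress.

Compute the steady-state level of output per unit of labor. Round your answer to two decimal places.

y* ≈ 5.76

At the steady state, Δk = 0, so s·k^α = (n + δ)·k.
Dividing both sides by k: k^(1−α) = s / (n + δ).
k^0.5 = 0.34 / (0.006 + 0.053) = 0.34 / 0.059 = 5.7627
k* = 5.7627^(1/0.5) ≈ 33.2087
y* = (k*)^α = 33.2087^0.5 ≈ 5.7627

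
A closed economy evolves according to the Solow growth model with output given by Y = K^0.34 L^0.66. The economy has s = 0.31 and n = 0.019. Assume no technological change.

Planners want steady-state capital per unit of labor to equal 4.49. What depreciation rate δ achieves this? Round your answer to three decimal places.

δ ≈ 0.096

At the steady state, Δk = 0, so s·k^α = (n + δ)·k.
So s / (n + δ) = (k*)^(1−α) = 4.49^0.66 = 2.6945.
Therefore n + δ = s / 2.6945 = 0.31 / 2.6945 = 0.1150, so δ = 0.1150 − 0.019 = 0.0960.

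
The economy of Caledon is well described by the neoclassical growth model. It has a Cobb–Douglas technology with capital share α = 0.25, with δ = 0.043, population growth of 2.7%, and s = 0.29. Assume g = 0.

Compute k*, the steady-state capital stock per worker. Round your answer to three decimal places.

k* ≈ 6.654

At the steady state, Δk = 0, so s·k^α = (n + δ)·k.
Dividing both sides by k: k^(1−α) = s / (n + δ).
k^0.75 = 0.29 / (0.027 + 0.043) = 0.29 / 0.070 = 4.1429
k* = 4.1429^(1/0.75) ≈ 6.6538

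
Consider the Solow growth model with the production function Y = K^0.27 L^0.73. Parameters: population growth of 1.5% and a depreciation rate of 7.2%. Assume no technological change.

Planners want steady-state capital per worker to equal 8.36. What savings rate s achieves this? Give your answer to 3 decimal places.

s ≈ 0.410

At the steady state, Δk = 0, so s·k^α = (n + δ)·k.
So s / (n + δ) = (k*)^(1−α) = 8.36^0.73 = 4.7121.
Therefore s = 4.7121 × (n + δ) = 4.7121 × 0.087 = 0.4100.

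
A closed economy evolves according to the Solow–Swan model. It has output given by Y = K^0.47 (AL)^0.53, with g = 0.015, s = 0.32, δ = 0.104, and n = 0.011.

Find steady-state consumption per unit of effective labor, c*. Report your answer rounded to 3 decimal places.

At the steady state, Δk = 0, so s·k^α = (n + g + δ)·k.
Rearranging, k^(1−α) = s / (n + g + δ).
k^0.53 = 0.32 / (0.011 + 0.015 + 0.104) = 0.32 / 0.130 = 2.4615
k* = 2.4615^(1/0.53) ≈ 5.4716
y* = (k*)^α = 5.4716^0.47 ≈ 2.2229
c* = (1 − s)·y* = (1 − 0.32) × 2.2229 ≈ 1.5116

c* ≈ 1.512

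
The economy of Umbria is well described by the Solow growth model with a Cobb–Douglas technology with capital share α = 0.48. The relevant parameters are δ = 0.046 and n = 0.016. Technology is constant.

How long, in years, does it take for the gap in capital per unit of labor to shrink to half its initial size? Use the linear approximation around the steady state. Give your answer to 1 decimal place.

half-life ≈ 21.5 years

Near the steady state the convergence rate is λ = (1 − α)(n + δ).
λ = (1 − 0.48) × 0.062 = 0.52 × 0.062 = 0.03224
Half-life = ln 2 / λ = 0.6931 / 0.03224 ≈ 21.50 years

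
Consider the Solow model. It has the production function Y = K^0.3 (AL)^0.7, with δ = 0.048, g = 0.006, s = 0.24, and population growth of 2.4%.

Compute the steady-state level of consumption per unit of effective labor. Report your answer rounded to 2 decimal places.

Steady state requires s·f(k) = (n + g + δ)·k, i.e. s·k^α = (n + g + δ)·k.
Rearranging, k^(1−α) = s / (n + g + δ).
k^0.7 = 0.24 / (0.024 + 0.006 + 0.048) = 0.24 / 0.078 = 3.0769
k* = 3.0769^(1/0.7) ≈ 4.9809
y* = (k*)^α = 4.9809^0.3 ≈ 1.6188
c* = (1 − s)·y* = (1 − 0.24) × 1.6188 ≈ 1.2303

c* = 1.23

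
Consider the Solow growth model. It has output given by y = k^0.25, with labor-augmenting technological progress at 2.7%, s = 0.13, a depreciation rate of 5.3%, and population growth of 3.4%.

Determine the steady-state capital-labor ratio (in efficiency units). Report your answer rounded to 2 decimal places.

k* ≈ 1.19

In steady state, investment equals break-even investment: s·k^α = (n + g + δ)·k.
Rearranging, k^(1−α) = s / (n + g + δ).
k^0.75 = 0.13 / (0.034 + 0.027 + 0.053) = 0.13 / 0.114 = 1.1404
k* = 1.1404^(1/0.75) ≈ 1.1915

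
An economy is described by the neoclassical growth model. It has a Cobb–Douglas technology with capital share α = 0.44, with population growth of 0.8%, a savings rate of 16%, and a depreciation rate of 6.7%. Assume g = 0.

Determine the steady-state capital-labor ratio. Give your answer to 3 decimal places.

In steady state, investment equals break-even investment: s·k^α = (n + δ)·k.
Rearranging, k^(1−α) = s / (n + δ).
k^0.56 = 0.16 / (0.008 + 0.067) = 0.16 / 0.075 = 2.1333
k* = 2.1333^(1/0.56) ≈ 3.8689

k* = 3.869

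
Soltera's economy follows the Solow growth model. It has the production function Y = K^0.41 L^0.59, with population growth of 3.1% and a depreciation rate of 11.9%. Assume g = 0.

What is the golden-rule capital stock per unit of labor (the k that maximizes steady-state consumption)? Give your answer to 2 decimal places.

k_gold ≈ 5.50

The golden rule sets f'(k) = n + δ, i.e. α·k^(α−1) = n + δ.
So k^(1−α) = α / (n + δ) = 0.41 / 0.150 = 2.7333.
k_gold = 2.7333^(1/0.59) ≈ 5.4973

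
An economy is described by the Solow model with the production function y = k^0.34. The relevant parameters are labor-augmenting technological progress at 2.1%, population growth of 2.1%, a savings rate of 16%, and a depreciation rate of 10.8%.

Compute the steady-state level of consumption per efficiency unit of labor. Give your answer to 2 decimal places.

c* = 0.87

In steady state, investment equals break-even investment: s·k^α = (n + g + δ)·k.
Dividing both sides by k: k^(1−α) = s / (n + g + δ).
k^0.66 = 0.16 / (0.021 + 0.021 + 0.108) = 0.16 / 0.150 = 1.0667
k* = 1.0667^(1/0.66) ≈ 1.1028
y* = (k*)^α = 1.1028^0.34 ≈ 1.0338
c* = (1 − s)·y* = (1 − 0.16) × 1.0338 ≈ 0.8684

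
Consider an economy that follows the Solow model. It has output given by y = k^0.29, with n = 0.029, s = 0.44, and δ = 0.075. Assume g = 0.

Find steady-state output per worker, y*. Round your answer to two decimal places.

y* ≈ 1.80

Steady state requires s·f(k) = (n + δ)·k, i.e. s·k^α = (n + δ)·k.
Rearranging, k^(1−α) = s / (n + δ).
k^0.71 = 0.44 / (0.029 + 0.075) = 0.44 / 0.104 = 4.2308
k* = 4.2308^(1/0.71) ≈ 7.6258
y* = (k*)^α = 7.6258^0.29 ≈ 1.8024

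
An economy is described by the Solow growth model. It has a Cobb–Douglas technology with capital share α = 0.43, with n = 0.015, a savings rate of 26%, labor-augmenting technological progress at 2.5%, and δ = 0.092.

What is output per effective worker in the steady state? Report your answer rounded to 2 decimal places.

y* = 1.67

In steady state, investment equals break-even investment: s·k^α = (n + g + δ)·k.
Dividing both sides by k: k^(1−α) = s / (n + g + δ).
k^0.57 = 0.26 / (0.015 + 0.025 + 0.092) = 0.26 / 0.132 = 1.9697
k* = 1.9697^(1/0.57) ≈ 3.2847
y* = (k*)^α = 3.2847^0.43 ≈ 1.6676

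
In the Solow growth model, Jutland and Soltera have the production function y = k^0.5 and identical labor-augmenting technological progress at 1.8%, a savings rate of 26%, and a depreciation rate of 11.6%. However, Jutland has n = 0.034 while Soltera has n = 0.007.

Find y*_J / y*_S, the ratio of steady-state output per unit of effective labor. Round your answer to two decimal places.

ratio ≈ 0.84

Steady-state y* = [s/(n + g + δ)]^(α/(1−α)), so the ratio is [ (s_J/(n + g + δ)_J) / (s_S/(n + g + δ)_S) ]^1.
s_J/(n + g + δ)_J = 0.26/0.168 = 1.5476; s_S/(n + g + δ)_S = 0.26/0.141 = 1.8440.
Ratio = (1.5476/1.8440)^1 = 0.8393^1 ≈ 0.8393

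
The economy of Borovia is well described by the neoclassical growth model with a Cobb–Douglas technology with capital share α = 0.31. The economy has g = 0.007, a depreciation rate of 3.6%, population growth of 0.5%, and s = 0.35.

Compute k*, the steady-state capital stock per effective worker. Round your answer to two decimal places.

k* = 17.80

In steady state, investment equals break-even investment: s·k^α = (n + g + δ)·k.
Dividing both sides by k: k^(1−α) = s / (n + g + δ).
k^0.69 = 0.35 / (0.005 + 0.007 + 0.036) = 0.35 / 0.048 = 7.2917
k* = 7.2917^(1/0.69) ≈ 17.8023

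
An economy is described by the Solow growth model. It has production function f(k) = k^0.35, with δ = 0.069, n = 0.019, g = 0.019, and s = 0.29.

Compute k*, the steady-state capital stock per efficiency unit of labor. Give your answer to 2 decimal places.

k* = 4.64

Steady state requires s·f(k) = (n + g + δ)·k, i.e. s·k^α = (n + g + δ)·k.
Rearranging, k^(1−α) = s / (n + g + δ).
k^0.65 = 0.29 / (0.019 + 0.019 + 0.069) = 0.29 / 0.107 = 2.7103
k* = 2.7103^(1/0.65) ≈ 4.6364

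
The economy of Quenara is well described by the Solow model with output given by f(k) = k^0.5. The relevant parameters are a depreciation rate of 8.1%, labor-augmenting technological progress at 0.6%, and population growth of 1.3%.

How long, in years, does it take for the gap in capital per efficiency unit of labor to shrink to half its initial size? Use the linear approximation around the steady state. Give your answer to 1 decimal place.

Near the steady state the convergence rate is λ = (1 − α)(n + g + δ).
λ = (1 − 0.5) × 0.100 = 0.5 × 0.100 = 0.0500
Half-life = ln 2 / λ = 0.6931 / 0.0500 ≈ 13.86 years

half-life ≈ 13.9 years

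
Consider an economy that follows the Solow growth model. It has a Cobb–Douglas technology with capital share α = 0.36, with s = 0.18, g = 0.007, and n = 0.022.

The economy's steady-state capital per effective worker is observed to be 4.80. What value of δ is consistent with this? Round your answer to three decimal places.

In steady state, investment equals break-even investment: s·k^α = (n + g + δ)·k.
So s / (n + g + δ) = (k*)^(1−α) = 4.80^0.64 = 2.7289.
Therefore n + g + δ = s / 2.7289 = 0.18 / 2.7289 = 0.0660, so δ = 0.0660 − 0.029 = 0.0370.

δ ≈ 0.037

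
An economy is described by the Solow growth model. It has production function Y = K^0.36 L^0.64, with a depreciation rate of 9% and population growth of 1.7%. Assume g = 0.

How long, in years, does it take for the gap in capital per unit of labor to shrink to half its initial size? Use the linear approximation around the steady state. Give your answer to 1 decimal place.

Near the steady state the convergence rate is λ = (1 − α)(n + δ).
λ = (1 − 0.36) × 0.107 = 0.64 × 0.107 = 0.06848
Half-life = ln 2 / λ = 0.6931 / 0.06848 ≈ 10.12 years

half-life ≈ 10.1 years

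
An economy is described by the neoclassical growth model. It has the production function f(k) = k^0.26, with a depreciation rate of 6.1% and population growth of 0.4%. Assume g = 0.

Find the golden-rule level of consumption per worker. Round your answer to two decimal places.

At the golden rule, f'(k) = n + δ, so α·k^(α−1) = n + δ and k_gold = (α/(n + δ))^(1/(1−α)).
k_gold = (0.26/0.065)^(1/0.74) = 4.0000^1.3514 ≈ 6.5106
c_gold = f(k_gold) − (n + δ)·k_gold = 1.6276 − 0.065×6.5106 ≈ 1.2044

c_gold ≈ 1.20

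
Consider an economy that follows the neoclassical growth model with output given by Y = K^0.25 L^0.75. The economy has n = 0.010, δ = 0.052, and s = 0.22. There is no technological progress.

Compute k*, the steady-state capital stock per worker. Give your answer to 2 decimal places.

At the steady state, Δk = 0, so s·k^α = (n + δ)·k.
Rearranging, k^(1−α) = s / (n + δ).
k^0.75 = 0.22 / (0.010 + 0.052) = 0.22 / 0.062 = 3.5484
k* = 3.5484^(1/0.75) ≈ 5.4122

k* = 5.41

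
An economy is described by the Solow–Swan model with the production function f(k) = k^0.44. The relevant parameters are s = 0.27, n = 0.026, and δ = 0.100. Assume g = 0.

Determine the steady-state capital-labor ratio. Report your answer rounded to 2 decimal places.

k* = 3.90

At the steady state, Δk = 0, so s·k^α = (n + δ)·k.
Rearranging, k^(1−α) = s / (n + δ).
k^0.56 = 0.27 / (0.026 + 0.100) = 0.27 / 0.126 = 2.1429
k* = 2.1429^(1/0.56) ≈ 3.9001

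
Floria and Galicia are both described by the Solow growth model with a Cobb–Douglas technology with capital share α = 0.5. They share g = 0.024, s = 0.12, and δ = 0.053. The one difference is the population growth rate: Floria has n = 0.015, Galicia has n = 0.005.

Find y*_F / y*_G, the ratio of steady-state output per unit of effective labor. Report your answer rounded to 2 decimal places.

Steady-state y* = [s/(n + g + δ)]^(α/(1−α)), so the ratio is [ (s_F/(n + g + δ)_F) / (s_G/(n + g + δ)_G) ]^1.
s_F/(n + g + δ)_F = 0.12/0.092 = 1.3043; s_G/(n + g + δ)_G = 0.12/0.082 = 1.4634.
Ratio = (1.3043/1.4634)^1 = 0.8913^1 ≈ 0.8913

ratio ≈ 0.89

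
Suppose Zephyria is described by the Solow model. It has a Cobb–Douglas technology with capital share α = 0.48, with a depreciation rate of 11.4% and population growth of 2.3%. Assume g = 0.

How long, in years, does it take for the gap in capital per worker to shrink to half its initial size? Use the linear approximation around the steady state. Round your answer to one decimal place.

half-life ≈ 9.7 years

Near the steady state the convergence rate is λ = (1 − α)(n + δ).
λ = (1 − 0.48) × 0.137 = 0.52 × 0.137 = 0.07124
Half-life = ln 2 / λ = 0.6931 / 0.07124 ≈ 9.73 years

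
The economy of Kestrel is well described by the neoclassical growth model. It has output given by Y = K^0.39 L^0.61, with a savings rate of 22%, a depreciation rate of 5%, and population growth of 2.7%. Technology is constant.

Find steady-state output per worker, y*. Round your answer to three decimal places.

Steady state requires s·f(k) = (n + δ)·k, i.e. s·k^α = (n + δ)·k.
Rearranging, k^(1−α) = s / (n + δ).
k^0.61 = 0.22 / (0.027 + 0.050) = 0.22 / 0.077 = 2.8571
k* = 2.8571^(1/0.61) ≈ 5.5901
y* = (k*)^α = 5.5901^0.39 ≈ 1.9566

y* ≈ 1.957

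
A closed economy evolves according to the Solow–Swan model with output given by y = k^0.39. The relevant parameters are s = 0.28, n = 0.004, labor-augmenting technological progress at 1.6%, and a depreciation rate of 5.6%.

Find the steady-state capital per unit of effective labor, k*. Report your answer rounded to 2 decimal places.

Steady state requires s·f(k) = (n + g + δ)·k, i.e. s·k^α = (n + g + δ)·k.
Rearranging, k^(1−α) = s / (n + g + δ).
k^0.61 = 0.28 / (0.004 + 0.016 + 0.056) = 0.28 / 0.076 = 3.6842
k* = 3.6842^(1/0.61) ≈ 8.4807

k* = 8.48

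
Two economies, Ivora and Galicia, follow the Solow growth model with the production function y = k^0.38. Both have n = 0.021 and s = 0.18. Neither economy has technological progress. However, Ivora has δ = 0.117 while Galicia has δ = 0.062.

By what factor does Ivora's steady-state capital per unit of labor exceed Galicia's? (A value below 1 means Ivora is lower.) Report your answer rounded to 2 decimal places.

Steady-state k* = [s/(n + δ)]^(1/(1−α)), so the ratio is [ (s_I/(n + δ)_I) / (s_G/(n + δ)_G) ]^1.6129.
s_I/(n + δ)_I = 0.18/0.138 = 1.3043; s_G/(n + δ)_G = 0.18/0.083 = 2.1687.
Ratio = (1.3043/2.1687)^1.6129 = 0.6014^1.6129 ≈ 0.4404

k*_I / k*_G ≈ 0.44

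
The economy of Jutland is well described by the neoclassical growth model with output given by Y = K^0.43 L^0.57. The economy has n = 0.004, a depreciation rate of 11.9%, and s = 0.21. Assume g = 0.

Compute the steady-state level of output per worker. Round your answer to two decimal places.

y* = 1.50

Steady state requires s·f(k) = (n + δ)·k, i.e. s·k^α = (n + δ)·k.
Rearranging, k^(1−α) = s / (n + δ).
k^0.57 = 0.21 / (0.004 + 0.119) = 0.21 / 0.123 = 1.7073
k* = 1.7073^(1/0.57) ≈ 2.5560
y* = (k*)^α = 2.5560^0.43 ≈ 1.4971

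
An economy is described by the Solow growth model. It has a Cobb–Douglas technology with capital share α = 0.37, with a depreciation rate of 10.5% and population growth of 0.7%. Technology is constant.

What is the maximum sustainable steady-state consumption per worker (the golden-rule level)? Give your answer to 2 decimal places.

c_gold ≈ 1.27

At the golden rule, f'(k) = n + δ, so α·k^(α−1) = n + δ and k_gold = (α/(n + δ))^(1/(1−α)).
k_gold = (0.37/0.112)^(1/0.63) = 3.3036^1.5873 ≈ 6.6648
c_gold = f(k_gold) − (n + δ)·k_gold = 2.0174 − 0.112×6.6648 ≈ 1.2709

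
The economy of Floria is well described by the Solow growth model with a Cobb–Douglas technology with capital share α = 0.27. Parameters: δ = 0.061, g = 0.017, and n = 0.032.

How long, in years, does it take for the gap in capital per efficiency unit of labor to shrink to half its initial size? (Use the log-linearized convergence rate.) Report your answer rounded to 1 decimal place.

Near the steady state the convergence rate is λ = (1 − α)(n + g + δ).
λ = (1 − 0.27) × 0.110 = 0.73 × 0.110 = 0.0803
Half-life = ln 2 / λ = 0.6931 / 0.0803 ≈ 8.63 years

half-life ≈ 8.6 years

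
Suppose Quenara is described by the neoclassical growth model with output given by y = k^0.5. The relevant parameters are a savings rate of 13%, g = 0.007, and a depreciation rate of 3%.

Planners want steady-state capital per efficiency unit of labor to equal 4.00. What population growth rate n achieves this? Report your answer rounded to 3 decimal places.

At the steady state, Δk = 0, so s·k^α = (n + g + δ)·k.
So s / (n + g + δ) = (k*)^(1−α) = 4.00^0.5 = 2.0000.
Therefore n + g + δ = s / 2.0000 = 0.13 / 2.0000 = 0.0650, so n = 0.0650 − 0.037 = 0.0280.

n ≈ 0.028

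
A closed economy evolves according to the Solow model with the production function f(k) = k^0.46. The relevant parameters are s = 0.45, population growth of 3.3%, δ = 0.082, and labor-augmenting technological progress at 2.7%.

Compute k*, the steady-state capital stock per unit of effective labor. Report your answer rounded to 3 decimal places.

k* ≈ 8.465

In steady state, investment equals break-even investment: s·k^α = (n + g + δ)·k.
Rearranging, k^(1−α) = s / (n + g + δ).
k^0.54 = 0.45 / (0.033 + 0.027 + 0.082) = 0.45 / 0.142 = 3.1690
k* = 3.1690^(1/0.54) ≈ 8.4651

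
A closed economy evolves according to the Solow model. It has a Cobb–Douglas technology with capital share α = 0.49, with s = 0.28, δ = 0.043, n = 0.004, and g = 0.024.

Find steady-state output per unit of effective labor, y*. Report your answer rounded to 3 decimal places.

At the steady state, Δk = 0, so s·k^α = (n + g + δ)·k.
Rearranging, k^(1−α) = s / (n + g + δ).
k^0.51 = 0.28 / (0.004 + 0.024 + 0.043) = 0.28 / 0.071 = 3.9437
k* = 3.9437^(1/0.51) ≈ 14.7380
y* = (k*)^α = 14.7380^0.49 ≈ 3.7371

y* = 3.737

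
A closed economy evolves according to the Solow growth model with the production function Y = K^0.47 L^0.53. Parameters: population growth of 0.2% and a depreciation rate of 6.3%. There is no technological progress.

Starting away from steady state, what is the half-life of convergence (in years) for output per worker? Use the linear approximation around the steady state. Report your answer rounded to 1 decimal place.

Near the steady state the convergence rate is λ = (1 − α)(n + δ).
λ = (1 − 0.47) × 0.065 = 0.53 × 0.065 = 0.03445
Half-life = ln 2 / λ = 0.6931 / 0.03445 ≈ 20.12 years

about 20.1 years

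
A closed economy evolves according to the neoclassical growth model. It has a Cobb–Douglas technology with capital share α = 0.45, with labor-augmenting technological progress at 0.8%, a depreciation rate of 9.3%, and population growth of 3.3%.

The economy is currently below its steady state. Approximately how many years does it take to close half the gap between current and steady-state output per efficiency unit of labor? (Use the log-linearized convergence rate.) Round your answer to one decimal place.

t_½ ≈ 9.4 years

Near the steady state the convergence rate is λ = (1 − α)(n + g + δ).
λ = (1 − 0.45) × 0.134 = 0.55 × 0.134 = 0.0737
Half-life = ln 2 / λ = 0.6931 / 0.0737 ≈ 9.40 years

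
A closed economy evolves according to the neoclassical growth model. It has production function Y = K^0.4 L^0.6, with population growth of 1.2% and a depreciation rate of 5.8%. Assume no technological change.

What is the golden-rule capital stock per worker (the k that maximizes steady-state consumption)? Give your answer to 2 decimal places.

k_gold ≈ 18.26

The golden rule sets f'(k) = n + δ, i.e. α·k^(α−1) = n + δ.
So k^(1−α) = α / (n + δ) = 0.4 / 0.070 = 5.7143.
k_gold = 5.7143^(1/0.6) ≈ 18.2644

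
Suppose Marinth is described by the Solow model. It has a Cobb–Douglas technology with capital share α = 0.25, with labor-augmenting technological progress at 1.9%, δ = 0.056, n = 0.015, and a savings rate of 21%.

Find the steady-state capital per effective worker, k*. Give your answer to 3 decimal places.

k* = 3.095

Steady state requires s·f(k) = (n + g + δ)·k, i.e. s·k^α = (n + g + δ)·k.
Dividing both sides by k: k^(1−α) = s / (n + g + δ).
k^0.75 = 0.21 / (0.015 + 0.019 + 0.056) = 0.21 / 0.090 = 2.3333
k* = 2.3333^(1/0.75) ≈ 3.0948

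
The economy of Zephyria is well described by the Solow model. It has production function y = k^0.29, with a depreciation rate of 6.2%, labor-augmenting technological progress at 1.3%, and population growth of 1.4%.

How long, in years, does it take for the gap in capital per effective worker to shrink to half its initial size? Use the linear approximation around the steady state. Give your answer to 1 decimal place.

half-life ≈ 11.0 years

Near the steady state the convergence rate is λ = (1 − α)(n + g + δ).
λ = (1 − 0.29) × 0.089 = 0.71 × 0.089 = 0.06319
Half-life = ln 2 / λ = 0.6931 / 0.06319 ≈ 10.97 years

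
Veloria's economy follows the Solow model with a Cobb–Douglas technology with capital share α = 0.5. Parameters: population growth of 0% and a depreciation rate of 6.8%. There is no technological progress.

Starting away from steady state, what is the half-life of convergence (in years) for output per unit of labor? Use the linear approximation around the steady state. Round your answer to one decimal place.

t_½ ≈ 20.4 years

Near the steady state the convergence rate is λ = (1 − α)(n + δ).
λ = (1 − 0.5) × 0.068 = 0.5 × 0.068 = 0.0340
Half-life = ln 2 / λ = 0.6931 / 0.0340 ≈ 20.39 years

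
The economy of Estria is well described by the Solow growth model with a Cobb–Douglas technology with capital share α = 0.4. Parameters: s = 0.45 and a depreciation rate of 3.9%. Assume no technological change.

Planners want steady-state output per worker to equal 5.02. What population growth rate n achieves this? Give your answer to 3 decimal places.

n ≈ 0.001

At the steady state, Δk = 0, so s·k^α = (n + δ)·k.
Since y* = [s/(n + δ)]^(α/(1−α)), we have s/(n + δ) = (y*)^((1−α)/α) = 5.02^1.5 = 11.2475.
Therefore n + δ = s / 11.2475 = 0.45 / 11.2475 = 0.0400, so n = 0.0400 − 0.039 = 0.0010.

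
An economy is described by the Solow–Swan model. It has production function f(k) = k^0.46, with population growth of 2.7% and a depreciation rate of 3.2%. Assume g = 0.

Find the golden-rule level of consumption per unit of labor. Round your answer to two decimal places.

At the golden rule, f'(k) = n + δ, so α·k^(α−1) = n + δ and k_gold = (α/(n + δ))^(1/(1−α)).
k_gold = (0.46/0.059)^(1/0.54) = 7.7966^1.8519 ≈ 44.8455
c_gold = f(k_gold) − (n + δ)·k_gold = 5.7516 − 0.059×44.8455 ≈ 3.1057

c_gold ≈ 3.11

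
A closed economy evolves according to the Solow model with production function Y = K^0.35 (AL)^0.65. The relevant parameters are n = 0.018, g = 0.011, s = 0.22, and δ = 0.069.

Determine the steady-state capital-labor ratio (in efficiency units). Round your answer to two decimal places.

k* ≈ 3.47

At the steady state, Δk = 0, so s·k^α = (n + g + δ)·k.
Dividing both sides by k: k^(1−α) = s / (n + g + δ).
k^0.65 = 0.22 / (0.018 + 0.011 + 0.069) = 0.22 / 0.098 = 2.2449
k* = 2.2449^(1/0.65) ≈ 3.4698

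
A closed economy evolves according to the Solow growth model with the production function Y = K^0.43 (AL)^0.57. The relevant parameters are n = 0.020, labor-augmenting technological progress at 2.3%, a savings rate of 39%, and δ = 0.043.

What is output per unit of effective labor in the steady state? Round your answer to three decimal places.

y* ≈ 3.128

Steady state requires s·f(k) = (n + g + δ)·k, i.e. s·k^α = (n + g + δ)·k.
Rearranging, k^(1−α) = s / (n + g + δ).
k^0.57 = 0.39 / (0.020 + 0.023 + 0.043) = 0.39 / 0.086 = 4.5349
k* = 4.5349^(1/0.57) ≈ 14.1864
y* = (k*)^α = 14.1864^0.43 ≈ 3.1283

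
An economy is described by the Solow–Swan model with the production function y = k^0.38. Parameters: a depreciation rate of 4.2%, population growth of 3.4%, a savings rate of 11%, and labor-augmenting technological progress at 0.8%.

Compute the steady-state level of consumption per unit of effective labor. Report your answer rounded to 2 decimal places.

Steady state requires s·f(k) = (n + g + δ)·k, i.e. s·k^α = (n + g + δ)·k.
Rearranging, k^(1−α) = s / (n + g + δ).
k^0.62 = 0.11 / (0.034 + 0.008 + 0.042) = 0.11 / 0.084 = 1.3095
k* = 1.3095^(1/0.62) ≈ 1.5448
y* = (k*)^α = 1.5448^0.38 ≈ 1.1797
c* = (1 − s)·y* = (1 − 0.11) × 1.1797 ≈ 1.0499

c* = 1.05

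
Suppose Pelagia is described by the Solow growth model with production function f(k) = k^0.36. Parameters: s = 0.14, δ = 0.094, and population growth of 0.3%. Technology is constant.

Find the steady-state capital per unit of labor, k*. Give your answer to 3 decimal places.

In steady state, investment equals break-even investment: s·k^α = (n + δ)·k.
Dividing both sides by k: k^(1−α) = s / (n + δ).
k^0.64 = 0.14 / (0.003 + 0.094) = 0.14 / 0.097 = 1.4433
k* = 1.4433^(1/0.64) ≈ 1.7742

k* = 1.774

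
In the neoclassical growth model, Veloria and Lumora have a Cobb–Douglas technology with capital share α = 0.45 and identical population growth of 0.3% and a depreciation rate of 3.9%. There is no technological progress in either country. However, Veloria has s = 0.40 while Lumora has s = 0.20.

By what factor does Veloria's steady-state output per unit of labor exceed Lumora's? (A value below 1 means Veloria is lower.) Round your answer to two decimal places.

y*_V / y*_L ≈ 1.76

Steady-state y* = [s/(n + δ)]^(α/(1−α)), so the ratio is [ (s_V/(n + δ)_V) / (s_L/(n + δ)_L) ]^0.8182.
s_V/(n + δ)_V = 0.40/0.042 = 9.5238; s_L/(n + δ)_L = 0.20/0.042 = 4.7619.
Ratio = (9.5238/4.7619)^0.8182 = 2.0000^0.8182 ≈ 1.7632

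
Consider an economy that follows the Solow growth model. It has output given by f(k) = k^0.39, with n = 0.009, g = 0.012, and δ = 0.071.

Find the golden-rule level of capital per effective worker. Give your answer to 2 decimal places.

k_gold ≈ 10.67

The golden rule sets f'(k) = n + g + δ, i.e. α·k^(α−1) = n + g + δ.
So k^(1−α) = α / (n + g + δ) = 0.39 / 0.092 = 4.2391.
k_gold = 4.2391^(1/0.61) ≈ 10.6738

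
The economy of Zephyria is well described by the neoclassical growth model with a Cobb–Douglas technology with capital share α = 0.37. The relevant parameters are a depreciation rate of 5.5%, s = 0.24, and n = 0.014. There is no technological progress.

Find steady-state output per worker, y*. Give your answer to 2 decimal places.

Steady state requires s·f(k) = (n + δ)·k, i.e. s·k^α = (n + δ)·k.
Rearranging, k^(1−α) = s / (n + δ).
k^0.63 = 0.24 / (0.014 + 0.055) = 0.24 / 0.069 = 3.4783
k* = 3.4783^(1/0.63) ≈ 7.2329
y* = (k*)^α = 7.2329^0.37 ≈ 2.0794

y* = 2.08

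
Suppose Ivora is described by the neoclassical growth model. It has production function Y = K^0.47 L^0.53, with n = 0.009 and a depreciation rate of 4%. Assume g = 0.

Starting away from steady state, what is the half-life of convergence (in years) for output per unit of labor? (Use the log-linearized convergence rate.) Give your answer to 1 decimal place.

half-life ≈ 26.7 years

Near the steady state the convergence rate is λ = (1 − α)(n + δ).
λ = (1 − 0.47) × 0.049 = 0.53 × 0.049 = 0.02597
Half-life = ln 2 / λ = 0.6931 / 0.02597 ≈ 26.69 years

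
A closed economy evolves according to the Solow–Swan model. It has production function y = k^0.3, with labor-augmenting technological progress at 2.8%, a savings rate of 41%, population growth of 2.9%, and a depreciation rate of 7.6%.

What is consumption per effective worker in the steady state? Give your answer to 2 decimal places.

c* ≈ 0.96

In steady state, investment equals break-even investment: s·k^α = (n + g + δ)·k.
Rearranging, k^(1−α) = s / (n + g + δ).
k^0.7 = 0.41 / (0.029 + 0.028 + 0.076) = 0.41 / 0.133 = 3.0827
k* = 3.0827^(1/0.7) ≈ 4.9943
y* = (k*)^α = 4.9943^0.3 ≈ 1.6201
c* = (1 − s)·y* = (1 − 0.41) × 1.6201 ≈ 0.9559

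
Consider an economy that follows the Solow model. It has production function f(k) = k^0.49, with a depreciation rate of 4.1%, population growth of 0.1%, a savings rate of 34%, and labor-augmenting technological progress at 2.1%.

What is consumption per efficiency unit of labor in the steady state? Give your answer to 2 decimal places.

In steady state, investment equals break-even investment: s·k^α = (n + g + δ)·k.
Rearranging, k^(1−α) = s / (n + g + δ).
k^0.51 = 0.34 / (0.001 + 0.021 + 0.041) = 0.34 / 0.063 = 5.3968
k* = 5.3968^(1/0.51) ≈ 27.2622
y* = (k*)^α = 27.2622^0.49 ≈ 5.0516
c* = (1 − s)·y* = (1 − 0.34) × 5.0516 ≈ 3.3341

c* = 3.33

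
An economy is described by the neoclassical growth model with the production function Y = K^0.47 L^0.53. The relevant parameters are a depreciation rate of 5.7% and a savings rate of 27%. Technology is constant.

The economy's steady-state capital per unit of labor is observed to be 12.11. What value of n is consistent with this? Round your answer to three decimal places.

n ≈ 0.015

Steady state requires s·f(k) = (n + δ)·k, i.e. s·k^α = (n + δ)·k.
So s / (n + δ) = (k*)^(1−α) = 12.11^0.53 = 3.7503.
Therefore n + δ = s / 3.7503 = 0.27 / 3.7503 = 0.0720, so n = 0.0720 − 0.057 = 0.0150.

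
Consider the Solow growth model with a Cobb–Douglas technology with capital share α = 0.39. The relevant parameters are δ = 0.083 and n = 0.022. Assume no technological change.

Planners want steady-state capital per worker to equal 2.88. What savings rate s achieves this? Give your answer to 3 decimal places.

Steady state requires s·f(k) = (n + δ)·k, i.e. s·k^α = (n + δ)·k.
So s / (n + δ) = (k*)^(1−α) = 2.88^0.61 = 1.9065.
Therefore s = 1.9065 × (n + δ) = 1.9065 × 0.105 = 0.2002.

s ≈ 0.200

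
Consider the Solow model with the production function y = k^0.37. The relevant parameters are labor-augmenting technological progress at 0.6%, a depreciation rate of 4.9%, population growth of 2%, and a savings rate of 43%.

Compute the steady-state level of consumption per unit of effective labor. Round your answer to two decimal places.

c* ≈ 1.59

In steady state, investment equals break-even investment: s·k^α = (n + g + δ)·k.
Rearranging, k^(1−α) = s / (n + g + δ).
k^0.63 = 0.43 / (0.020 + 0.006 + 0.049) = 0.43 / 0.075 = 5.7333
k* = 5.7333^(1/0.63) ≈ 15.9888
y* = (k*)^α = 15.9888^0.37 ≈ 2.7888
c* = (1 − s)·y* = (1 − 0.43) × 2.7888 ≈ 1.5896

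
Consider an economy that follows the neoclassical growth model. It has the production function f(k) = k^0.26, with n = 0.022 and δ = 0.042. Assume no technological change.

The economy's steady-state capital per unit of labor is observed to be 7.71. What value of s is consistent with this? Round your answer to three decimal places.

In steady state, investment equals break-even investment: s·k^α = (n + δ)·k.
So s / (n + δ) = (k*)^(1−α) = 7.71^0.74 = 4.5334.
Therefore s = 4.5334 × (n + δ) = 4.5334 × 0.064 = 0.2901.

s ≈ 0.290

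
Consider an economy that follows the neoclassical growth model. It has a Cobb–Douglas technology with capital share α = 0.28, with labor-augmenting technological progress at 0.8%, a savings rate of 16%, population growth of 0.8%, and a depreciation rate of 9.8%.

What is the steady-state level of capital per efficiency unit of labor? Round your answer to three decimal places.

At the steady state, Δk = 0, so s·k^α = (n + g + δ)·k.
Dividing both sides by k: k^(1−α) = s / (n + g + δ).
k^0.72 = 0.16 / (0.008 + 0.008 + 0.098) = 0.16 / 0.114 = 1.4035
k* = 1.4035^(1/0.72) ≈ 1.6013

k* = 1.601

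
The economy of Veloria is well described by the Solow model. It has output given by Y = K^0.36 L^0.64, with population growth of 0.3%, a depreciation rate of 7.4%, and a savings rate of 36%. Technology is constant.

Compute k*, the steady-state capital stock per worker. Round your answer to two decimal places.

k* ≈ 11.13

At the steady state, Δk = 0, so s·k^α = (n + δ)·k.
Rearranging, k^(1−α) = s / (n + δ).
k^0.64 = 0.36 / (0.003 + 0.074) = 0.36 / 0.077 = 4.6753
k* = 4.6753^(1/0.64) ≈ 11.1321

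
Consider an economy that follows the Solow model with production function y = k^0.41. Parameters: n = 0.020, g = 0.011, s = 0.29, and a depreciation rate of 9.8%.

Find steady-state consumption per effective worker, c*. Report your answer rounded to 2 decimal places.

At the steady state, Δk = 0, so s·k^α = (n + g + δ)·k.
Dividing both sides by k: k^(1−α) = s / (n + g + δ).
k^0.59 = 0.29 / (0.020 + 0.011 + 0.098) = 0.29 / 0.129 = 2.2481
k* = 2.2481^(1/0.59) ≈ 3.9473
y* = (k*)^α = 3.9473^0.41 ≈ 1.7558
c* = (1 − s)·y* = (1 − 0.29) × 1.7558 ≈ 1.2466

c* = 1.25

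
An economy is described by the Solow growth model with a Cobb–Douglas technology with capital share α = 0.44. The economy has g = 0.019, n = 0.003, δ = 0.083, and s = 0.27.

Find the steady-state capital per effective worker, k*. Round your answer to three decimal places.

k* ≈ 5.401

In steady state, investment equals break-even investment: s·k^α = (n + g + δ)·k.
Dividing both sides by k: k^(1−α) = s / (n + g + δ).
k^0.56 = 0.27 / (0.003 + 0.019 + 0.083) = 0.27 / 0.105 = 2.5714
k* = 2.5714^(1/0.56) ≈ 5.4006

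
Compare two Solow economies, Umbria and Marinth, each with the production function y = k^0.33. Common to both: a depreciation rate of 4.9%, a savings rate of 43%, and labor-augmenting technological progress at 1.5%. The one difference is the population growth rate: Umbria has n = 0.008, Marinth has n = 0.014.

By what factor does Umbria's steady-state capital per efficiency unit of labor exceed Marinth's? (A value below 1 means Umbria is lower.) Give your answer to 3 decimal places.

k*_U / k*_M ≈ 1.127

Steady-state k* = [s/(n + g + δ)]^(1/(1−α)), so the ratio is [ (s_U/(n + g + δ)_U) / (s_M/(n + g + δ)_M) ]^1.4925.
s_U/(n + g + δ)_U = 0.43/0.072 = 5.9722; s_M/(n + g + δ)_M = 0.43/0.078 = 5.5128.
Ratio = (5.9722/5.5128)^1.4925 = 1.0833^1.4925 ≈ 1.1268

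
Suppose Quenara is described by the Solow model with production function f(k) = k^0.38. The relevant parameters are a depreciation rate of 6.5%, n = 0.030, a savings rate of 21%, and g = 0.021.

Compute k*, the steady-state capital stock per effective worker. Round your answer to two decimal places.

In steady state, investment equals break-even investment: s·k^α = (n + g + δ)·k.
Rearranging, k^(1−α) = s / (n + g + δ).
k^0.62 = 0.21 / (0.030 + 0.021 + 0.065) = 0.21 / 0.116 = 1.8103
k* = 1.8103^(1/0.62) ≈ 2.6045

k* = 2.60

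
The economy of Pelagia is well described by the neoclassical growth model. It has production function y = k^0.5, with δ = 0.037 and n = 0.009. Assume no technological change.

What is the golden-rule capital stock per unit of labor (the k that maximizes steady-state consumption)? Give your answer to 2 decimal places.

k_gold ≈ 118.15

The golden rule sets f'(k) = n + δ, i.e. α·k^(α−1) = n + δ.
So k^(1−α) = α / (n + δ) = 0.5 / 0.046 = 10.8696.
k_gold = 10.8696^(1/0.5) ≈ 118.1482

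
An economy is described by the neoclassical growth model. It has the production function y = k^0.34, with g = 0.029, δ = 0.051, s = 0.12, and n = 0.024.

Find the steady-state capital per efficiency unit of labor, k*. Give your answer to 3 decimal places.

k* ≈ 1.242

Steady state requires s·f(k) = (n + g + δ)·k, i.e. s·k^α = (n + g + δ)·k.
Rearranging, k^(1−α) = s / (n + g + δ).
k^0.66 = 0.12 / (0.024 + 0.029 + 0.051) = 0.12 / 0.104 = 1.1538
k* = 1.1538^(1/0.66) ≈ 1.2420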